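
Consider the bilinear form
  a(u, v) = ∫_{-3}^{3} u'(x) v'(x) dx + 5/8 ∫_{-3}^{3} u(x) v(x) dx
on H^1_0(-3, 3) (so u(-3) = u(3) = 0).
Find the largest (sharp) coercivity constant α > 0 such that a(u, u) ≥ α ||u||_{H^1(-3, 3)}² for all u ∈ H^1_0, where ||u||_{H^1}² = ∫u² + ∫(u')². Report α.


α = (π^2 + 45/2)/(π^2 + 36)

Coercivity of a(·,·) on H^1_0(-3, 3) means a(u, u) ≥ α ||u||_{H^1}² for every u ∈ H^1_0.
The interval has length L = 6, and Poincaré/coercivity depend only on L. Here a(u, u) = ∫(u')² + (5/8)·∫u².
Here 0 < c = 5/8 < 1. The condition a(u,u) ≥ α||u||_{H^1}² reads (1−α)∫(u')² ≥ (α−c)∫u². Any admissible α is ≤ 1 (rapidly oscillating u have ∫u²/∫(u')² → 0), and α = 1 would force 0 ≥ (1−c)∫u², impossible since c < 1; so 1−α > 0. By the sharp Poincaré inequality on H^1_0 of an interval of length L, ∫(u')² ≥ (π/L)²∫u² with equality for the first sine mode sin(π(x−x₀)/L) (x₀ the left endpoint), so the inequality holds for all u iff (1−α)(π/L)² ≥ α − c, i.e. α ≤ ((π/L)² + c)/((π/L)² + 1) = (1 + c(L/π)²)/(1 + (L/π)²). With (π/L)² = π^2/36 and c = 5/8, the largest admissible constant is α = ((π/L)² + c)/((π/L)² + 1).
Simplifying, α = (π^2 + 45/2)/(π^2 + 36).


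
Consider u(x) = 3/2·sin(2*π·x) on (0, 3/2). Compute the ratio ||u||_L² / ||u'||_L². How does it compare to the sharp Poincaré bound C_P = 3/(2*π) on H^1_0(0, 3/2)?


||u||_L² / ||u'||_L² = 1/(2*π) < C_P = 3/(2*π).

u(x) = 3/2·sin(2*π·x), so u'(x) = 3*π*cos(2*π*x).
Writing u(x) = A·sin(kπx/L) with A = 3/2 and k = 3, use ∫_0^L sin²(kπx/L) dx = L/2 and ∫_0^L cos²(kπx/L) dx = L/2.
u² = 9/4·sin²(2*π·x) and (u')² = 9*π^2·cos²(2*π·x), and each of sin², cos² integrates to L/2 = 3/4 over (0, 3/2).
∫_0^3/2 u² dx = 27/16, so ||u||_L² = 3*sqrt(3)/4.
∫_0^3/2 (u')² dx = 27*π^2/4, so ||u'||_L² = 3*sqrt(3)*π/2.
Ratio ||u||_L² / ||u'||_L² = 1/(2*π).
Sharp Poincaré constant on H^1_0(0, 3/2) is C_P = L/π = 3/(2*π), achieved by sin(2*π/3·x).
This is the k = 3 harmonic; the ratio L/(kπ) is strictly less than C_P = L/π, consistent with the sharp inequality ||u||_L² ≤ C_P ||u'||_L².


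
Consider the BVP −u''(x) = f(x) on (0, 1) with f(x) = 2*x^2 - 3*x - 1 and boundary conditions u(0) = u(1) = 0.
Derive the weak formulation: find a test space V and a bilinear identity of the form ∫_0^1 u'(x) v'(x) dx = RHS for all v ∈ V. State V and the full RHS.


V = H^1_0(0, 1) (so v(0) = v(1) = 0); weak form: ∫_0^1 u'v' dx = ∫_0^1 (2*x^2 - 3*x - 1) v dx for all v ∈ V.

Multiply both sides by a test function v and integrate from 0 to 1:
  ∫_0^1 −u''(x) v(x) dx = ∫_0^1 f(x) v(x) dx.
Integrate the LHS by parts once:
  ∫_0^1 −u'' v dx = −[u'(x) v(x)]_0^1 + ∫_0^1 u'(x) v'(x) dx.
Thus ∫_0^1 u'(x) v'(x) dx = ∫_0^1 f(x) v(x) dx + [u'(x) v(x)]_0^1.
Choose V so that boundary terms are either known or forced to vanish.
u is Dirichlet: u(0) = u(1) = 0. Let V = H^1_0(0, 1); then v(0) = v(1) = 0, and [u' v]_0^1 = 0.
Weak formulation: find u (satisfying any essential BC) such that ∫_0^1 u'(x) v'(x) dx = ∫_0^1 f v dx for all v ∈ V.
Substituting f(x) = 2*x^2 - 3*x - 1, the right-hand side is ∫_0^1 (2*x^2 - 3*x - 1) v dx.


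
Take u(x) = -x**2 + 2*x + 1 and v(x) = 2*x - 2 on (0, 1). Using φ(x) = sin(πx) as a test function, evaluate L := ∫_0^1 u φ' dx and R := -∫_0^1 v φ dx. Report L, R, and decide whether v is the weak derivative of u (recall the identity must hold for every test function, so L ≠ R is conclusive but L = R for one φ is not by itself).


LHS = -2/π, RHS = 2/π. No, v is not the weak derivative of u.

u(x) = -x**2 + 2*x + 1, classical derivative u'(x) = 2 - 2*x.
φ(x) = sin(πx), so φ'(x) = π*cos(π*x).
Note φ(0) = φ(1) = 0, so the boundary term u·φ vanishes.
LHS = ∫_0^1 u(x) φ'(x) dx = ∫_0^1 (-π*x^2*cos(π*x) + 2*π*x*cos(π*x) + π*cos(π*x)) dx. Term by term:
  ∫_0^1 π*cos(π*x) dx = 0;  ∫_0^1 -π*x^2*cos(π*x) dx = 2/π;  ∫_0^1 2*π*x*cos(π*x) dx = -4/π.
Sum: 0 + 2/π − 4/π = -2/π.
So LHS = -2/π.
∫_0^1 v(x) φ(x) dx = ∫_0^1 (2*x*sin(π*x) - 2*sin(π*x)) dx. Term by term:
  ∫_0^1 -2*sin(π*x) dx = -4/π;  ∫_0^1 2*x*sin(π*x) dx = 2/π.
Sum: -4/π + 2/π = -2/π.
So RHS = -∫_0^1 v(x) φ(x) dx = 2/π.
LHS − RHS = -4/π ≠ 0, so the identity fails.
(For a valid weak derivative the identity must hold for EVERY test function, in particular this one. The failure shows v is NOT the weak derivative of u.)
Correct weak derivative would be u'(x) = 2 - 2*x.


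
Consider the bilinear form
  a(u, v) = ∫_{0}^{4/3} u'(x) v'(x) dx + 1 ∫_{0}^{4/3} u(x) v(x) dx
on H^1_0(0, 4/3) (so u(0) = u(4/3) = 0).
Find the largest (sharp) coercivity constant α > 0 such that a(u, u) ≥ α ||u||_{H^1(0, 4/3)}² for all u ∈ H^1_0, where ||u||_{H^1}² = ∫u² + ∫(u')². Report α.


α = 1

Coercivity of a(·,·) on H^1_0(0, 4/3) means a(u, u) ≥ α ||u||_{H^1}² for every u ∈ H^1_0.
The interval has length L = 4/3, and Poincaré/coercivity depend only on L. Here a(u, u) = ∫(u')² + (1)·∫u².
Here c = 1 ≥ 1, so a(u,u) = ∫(u')² + c∫u² ≥ ∫(u')² + ∫u² = ||u||_{H^1}², i.e. α = 1 works. No larger α is possible: a(u,u) ≥ α||u||_{H^1}² means (1−α)∫(u')² ≥ (α−c)∫u², and for the modes u_n = sin(nπ(x−x₀)/L) (x₀ the left endpoint) one has ∫u_n²/∫(u_n')² = (L/(nπ))² → 0, so a(u_n,u_n)/||u_n||_{H^1}² → 1. Hence the optimal constant is α = 1.
Therefore α = 1.


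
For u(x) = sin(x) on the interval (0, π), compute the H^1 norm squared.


||u||_{H^1(0,π)}^2 = π

u'(x) = cos(x).
Expand u² and (u')² and integrate term by term on (0, π), using: for integers n ≥ 1, ∫_0^π sin²(nx) dx = ∫_0^π cos²(nx) dx = π/2; for n ≠ n', ∫_0^π sin(nx)sin(n'x) dx = ∫_0^π cos(nx)cos(n'x) dx = 0; and by product-to-sum, ∫_0^π sin(nx)cos(n'x) dx = ½∫_0^π [sin((n+n')x) + sin((n−n')x)] dx, which is 0 when n+n' is even and 2n/(n²−n'²) when n+n' is odd (it need not vanish on (0, π)).
  u² squared terms: (1)²·∫sin(x)² dx = 1·π/2 = π/2.
  So ∫_0^π u² dx = π/2.
  (u')² squared terms: (1)²·∫cos(x)² dx = 1·π/2 = π/2.
  So ∫_0^π (u')² dx = π/2.
||u||_{H^1}^2 = (π/2) + (π/2) = π.


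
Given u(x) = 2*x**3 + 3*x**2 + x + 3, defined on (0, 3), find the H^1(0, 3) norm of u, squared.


||u||_{H^1}^2 = 533793/70

The H^1 norm (squared) on an interval (0, L) is
  ||u||_{H^1}^2 = ∫_0^L u(x)^2 dx + ∫_0^L u'(x)^2 dx.
Compute u'(x) = 6*x**2 + 6*x + 1.
Then u(x)^2 = 4*x**6 + 12*x**5 + 13*x**4 + 18*x**3 + 19*x**2 + 6*x + 9 and u'(x)^2 = 36*x**4 + 72*x**3 + 48*x**2 + 12*x + 1.
Integrate each monomial from 0 to 3 using ∫_0^3 c·x^n dx = c·3^(n+1)/(n+1):
  ∫_0^3 u(x)^2 dx = ∫_0^3 (4*x^6 + 12*x^5 + 13*x^4 + 18*x^3 + 19*x^2 + 6*x + 9) dx. Term by term:
    ∫_0^3 4*x^6 dx = 8748/7;  ∫_0^3 12*x^5 dx = 1458;  ∫_0^3 13*x^4 dx = 3159/5;
    ∫_0^3 18*x^3 dx = 729/2;  ∫_0^3 19*x^2 dx = 171;  ∫_0^3 6*x dx = 27;
    ∫_0^3 9 dx = 27.
  Sum: 8748/7 + 1458 + 3159/5 + 729/2 + 171 + 27 + 27 = 275031/70.
  ∫_0^3 u'(x)^2 dx = ∫_0^3 (36*x^4 + 72*x^3 + 48*x^2 + 12*x + 1) dx. Term by term:
    ∫_0^3 36*x^4 dx = 8748/5;  ∫_0^3 72*x^3 dx = 1458;  ∫_0^3 48*x^2 dx = 432;
    ∫_0^3 12*x dx = 54;  ∫_0^3 1 dx = 3.
  Sum: 8748/5 + 1458 + 432 + 54 + 3 = 18483/5.
Adding: ||u||_{H^1}^2 = 275031/70 + 18483/5 = 533793/70.


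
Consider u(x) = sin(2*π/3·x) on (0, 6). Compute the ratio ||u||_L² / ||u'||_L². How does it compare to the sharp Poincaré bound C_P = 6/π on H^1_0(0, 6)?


||u||_L² / ||u'||_L² = 3/(2*π) < C_P = 6/π.

u(x) = sin(2*π/3·x), so u'(x) = 2*π*cos(2*π*x/3)/3.
Writing u(x) = A·sin(kπx/L) with A = 1 and k = 4, use ∫_0^L sin²(kπx/L) dx = L/2 and ∫_0^L cos²(kπx/L) dx = L/2.
u² = 1·sin²(2*π/3·x) and (u')² = 4*π^2/9·cos²(2*π/3·x), and each of sin², cos² integrates to L/2 = 3 over (0, 6).
∫_0^6 u² dx = 3, so ||u||_L² = sqrt(3).
∫_0^6 (u')² dx = 4*π^2/3, so ||u'||_L² = 2*sqrt(3)*π/3.
Ratio ||u||_L² / ||u'||_L² = 3/(2*π).
Sharp Poincaré constant on H^1_0(0, 6) is C_P = L/π = 6/π, achieved by sin(π/6·x).
This is the k = 4 harmonic; the ratio L/(kπ) is strictly less than C_P = L/π, consistent with the sharp inequality ||u||_L² ≤ C_P ||u'||_L².


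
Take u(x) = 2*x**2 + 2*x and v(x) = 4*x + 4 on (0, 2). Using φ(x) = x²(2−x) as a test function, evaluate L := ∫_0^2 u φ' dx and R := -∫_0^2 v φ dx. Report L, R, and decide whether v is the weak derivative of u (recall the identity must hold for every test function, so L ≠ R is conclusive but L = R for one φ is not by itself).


LHS = -136/15, RHS = -176/15. No, v is not the weak derivative of u.

u(x) = 2*x**2 + 2*x, classical derivative u'(x) = 4*x + 2.
φ(x) = x²(2−x), so φ'(x) = x*(4 - 3*x).
Note φ(0) = φ(2) = 0, so the boundary term u·φ vanishes.
LHS = ∫_0^2 u(x) φ'(x) dx = ∫_0^2 (-6*x^4 + 2*x^3 + 8*x^2) dx. Term by term:
  ∫_0^2 -6*x^4 dx = -192/5;  ∫_0^2 2*x^3 dx = 8;  ∫_0^2 8*x^2 dx = 64/3.
Sum: -192/5 + 8 + 64/3 = -136/15.
So LHS = -136/15.
∫_0^2 v(x) φ(x) dx = ∫_0^2 (-4*x^4 + 4*x^3 + 8*x^2) dx. Term by term:
  ∫_0^2 -4*x^4 dx = -128/5;  ∫_0^2 4*x^3 dx = 16;  ∫_0^2 8*x^2 dx = 64/3.
Sum: -128/5 + 16 + 64/3 = 176/15.
So RHS = -∫_0^2 v(x) φ(x) dx = -176/15.
LHS − RHS = 8/3 ≠ 0, so the identity fails.
(For a valid weak derivative the identity must hold for EVERY test function, in particular this one. The failure shows v is NOT the weak derivative of u.)
Correct weak derivative would be u'(x) = 4*x + 2.


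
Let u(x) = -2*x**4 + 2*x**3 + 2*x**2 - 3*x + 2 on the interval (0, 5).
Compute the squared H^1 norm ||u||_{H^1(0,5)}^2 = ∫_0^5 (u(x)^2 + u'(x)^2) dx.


||u||_{H^1}^2 = 58937870/63

The H^1 norm (squared) on an interval (0, L) is
  ||u||_{H^1}^2 = ∫_0^L u(x)^2 dx + ∫_0^L u'(x)^2 dx.
Compute u'(x) = -8*x**3 + 6*x**2 + 4*x - 3.
Then u(x)^2 = 4*x**8 - 8*x**7 - 4*x**6 + 20*x**5 - 16*x**4 - 4*x**3 + 17*x**2 - 12*x + 4 and u'(x)^2 = 64*x**6 - 96*x**5 - 28*x**4 + 96*x**3 - 20*x**2 - 24*x + 9.
Integrate each monomial from 0 to 5 using ∫_0^5 c·x^n dx = c·5^(n+1)/(n+1):
  ∫_0^5 u(x)^2 dx = ∫_0^5 (4*x^8 - 8*x^7 - 4*x^6 + 20*x^5 - 16*x^4 - 4*x^3 + 17*x^2 - 12*x + 4) dx. Term by term:
    ∫_0^5 4*x^8 dx = 7812500/9;  ∫_0^5 -8*x^7 dx = -390625;  ∫_0^5 -4*x^6 dx = -312500/7;
    ∫_0^5 20*x^5 dx = 156250/3;  ∫_0^5 -16*x^4 dx = -10000;  ∫_0^5 -4*x^3 dx = -625;
    ∫_0^5 17*x^2 dx = 2125/3;  ∫_0^5 -12*x dx = -150;  ∫_0^5 4 dx = 20.
  Sum: 7812500/9 − 390625 − 312500/7 + 156250/3 − 10000 − 625 + 2125/3 − 150 + 20 = 29913935/63.
  ∫_0^5 u'(x)^2 dx = ∫_0^5 (64*x^6 - 96*x^5 - 28*x^4 + 96*x^3 - 20*x^2 - 24*x + 9) dx. Term by term:
    ∫_0^5 64*x^6 dx = 5000000/7;  ∫_0^5 -96*x^5 dx = -250000;  ∫_0^5 -28*x^4 dx = -17500;
    ∫_0^5 96*x^3 dx = 15000;  ∫_0^5 -20*x^2 dx = -2500/3;  ∫_0^5 -24*x dx = -300;
    ∫_0^5 9 dx = 45.
  Sum: 5000000/7 − 250000 − 17500 + 15000 − 2500/3 − 300 + 45 = 9674645/21.
Adding: ||u||_{H^1}^2 = 29913935/63 + 9674645/21 = 58937870/63.


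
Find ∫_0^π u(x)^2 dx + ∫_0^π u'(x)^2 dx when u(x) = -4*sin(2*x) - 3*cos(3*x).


||u||_{H^1(0,π)}^2 = -192 + 85*π

u'(x) = 9*sin(3*x) - 8*cos(2*x).
Expand u² and (u')² and integrate term by term on (0, π), using: for integers n ≥ 1, ∫_0^π sin²(nx) dx = ∫_0^π cos²(nx) dx = π/2; for n ≠ n', ∫_0^π sin(nx)sin(n'x) dx = ∫_0^π cos(nx)cos(n'x) dx = 0; and by product-to-sum, ∫_0^π sin(nx)cos(n'x) dx = ½∫_0^π [sin((n+n')x) + sin((n−n')x)] dx, which is 0 when n+n' is even and 2n/(n²−n'²) when n+n' is odd (it need not vanish on (0, π)).
  u² squared terms: (-4)²·∫sin(2x)² dx = 16·π/2 = 8*π;  (-3)²·∫cos(3x)² dx = 9·π/2 = 9*π/2.
  u² cross terms: 2·(-4)·(-3)·∫sin(2x)·cos(3x) dx = 24·(-4/5) = -96/5.
  So ∫_0^π u² dx = 8*π + 9*π/2 − 96/5 = -96/5 + 25*π/2.
  (u')² squared terms: (-8)²·∫cos(2x)² dx = 64·π/2 = 32*π;  (9)²·∫sin(3x)² dx = 81·π/2 = 81*π/2.
  (u')² cross terms: 2·(-8)·(9)·∫cos(2x)·sin(3x) dx = -144·(6/5) = -864/5.
  So ∫_0^π (u')² dx = 32*π + 81*π/2 − 864/5 = -864/5 + 145*π/2.
||u||_{H^1}^2 = (-96/5 + 25*π/2) + (-864/5 + 145*π/2) = -192 + 85*π.


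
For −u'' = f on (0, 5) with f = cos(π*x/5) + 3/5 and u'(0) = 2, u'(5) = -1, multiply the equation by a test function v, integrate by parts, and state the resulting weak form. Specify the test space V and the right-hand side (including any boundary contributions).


V = H^1(0, 5) (v unrestricted at boundary; u is determined up to an additive constant); weak form: ∫_0^5 u'v' dx = ∫_0^5 (cos(π*x/5) + 3/5) v dx − v(5) − 2·v(0) for all v ∈ V.

Multiply both sides by a test function v and integrate from 0 to 5:
  ∫_0^5 −u''(x) v(x) dx = ∫_0^5 f(x) v(x) dx.
Integrate the LHS by parts once:
  ∫_0^5 −u'' v dx = −[u'(x) v(x)]_0^5 + ∫_0^5 u'(x) v'(x) dx.
Thus ∫_0^5 u'(x) v'(x) dx = ∫_0^5 f(x) v(x) dx + [u'(x) v(x)]_0^5.
Choose V so that boundary terms are either known or forced to vanish.
u has inhomogeneous Neumann u'(0) = 2, u'(5) = -1. [u' v]_0^5 = (-1)·v(5) − (2)·v(0) = − v(5) − 2·v(0). Take V = H^1(0, 5); boundary term becomes part of RHS.
Weak formulation: find u (satisfying any essential BC) such that ∫_0^5 u'(x) v'(x) dx = ∫_0^5 f v dx − v(5) − 2·v(0) for all v ∈ V (Neumann data are natural BCs: they enter the RHS as boundary terms).
Substituting f(x) = cos(π*x/5) + 3/5, the right-hand side is ∫_0^5 (cos(π*x/5) + 3/5) v dx − v(5) − 2·v(0).
Compatibility check (pure Neumann): taking v ≡ 1 ∈ V gives 0 = ∫_0^5 f dx + (-1) − (2), i.e. ∫_0^5 f dx must equal u'(0) − u'(5) = 3. Indeed ∫_0^5 (cos(π*x/5) + 3/5) dx = 3, so the data are compatible. The solution is then unique only up to an additive constant (fix it e.g. by requiring ∫_0^5 u dx = 0).


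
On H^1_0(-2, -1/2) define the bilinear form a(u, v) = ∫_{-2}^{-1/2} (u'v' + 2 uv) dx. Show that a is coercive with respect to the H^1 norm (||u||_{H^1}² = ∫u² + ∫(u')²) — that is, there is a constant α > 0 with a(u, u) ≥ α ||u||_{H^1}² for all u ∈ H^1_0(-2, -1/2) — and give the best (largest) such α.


α = 1

Coercivity of a(·,·) on H^1_0(-2, -1/2) means a(u, u) ≥ α ||u||_{H^1}² for every u ∈ H^1_0.
The interval has length L = 3/2, and Poincaré/coercivity depend only on L. Here a(u, u) = ∫(u')² + (2)·∫u².
Here c = 2 ≥ 1, so a(u,u) = ∫(u')² + c∫u² ≥ ∫(u')² + ∫u² = ||u||_{H^1}², i.e. α = 1 works. No larger α is possible: a(u,u) ≥ α||u||_{H^1}² means (1−α)∫(u')² ≥ (α−c)∫u², and for the modes u_n = sin(nπ(x−x₀)/L) (x₀ the left endpoint) one has ∫u_n²/∫(u_n')² = (L/(nπ))² → 0, so a(u_n,u_n)/||u_n||_{H^1}² → 1. Hence the optimal constant is α = 1.
Therefore α = 1.


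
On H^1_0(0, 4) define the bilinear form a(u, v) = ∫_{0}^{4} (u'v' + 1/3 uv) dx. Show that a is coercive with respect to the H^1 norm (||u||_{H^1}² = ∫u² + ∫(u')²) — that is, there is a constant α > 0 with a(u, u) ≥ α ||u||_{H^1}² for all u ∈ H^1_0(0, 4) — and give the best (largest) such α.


α = (16/3 + π^2)/(π^2 + 16)

Coercivity of a(·,·) on H^1_0(0, 4) means a(u, u) ≥ α ||u||_{H^1}² for every u ∈ H^1_0.
The interval has length L = 4, and Poincaré/coercivity depend only on L. Here a(u, u) = ∫(u')² + (1/3)·∫u².
Here 0 < c = 1/3 < 1. The condition a(u,u) ≥ α||u||_{H^1}² reads (1−α)∫(u')² ≥ (α−c)∫u². Any admissible α is ≤ 1 (rapidly oscillating u have ∫u²/∫(u')² → 0), and α = 1 would force 0 ≥ (1−c)∫u², impossible since c < 1; so 1−α > 0. By the sharp Poincaré inequality on H^1_0 of an interval of length L, ∫(u')² ≥ (π/L)²∫u² with equality for the first sine mode sin(π(x−x₀)/L) (x₀ the left endpoint), so the inequality holds for all u iff (1−α)(π/L)² ≥ α − c, i.e. α ≤ ((π/L)² + c)/((π/L)² + 1) = (1 + c(L/π)²)/(1 + (L/π)²). With (π/L)² = π^2/16 and c = 1/3, the largest admissible constant is α = ((π/L)² + c)/((π/L)² + 1).
Simplifying, α = (16/3 + π^2)/(π^2 + 16).


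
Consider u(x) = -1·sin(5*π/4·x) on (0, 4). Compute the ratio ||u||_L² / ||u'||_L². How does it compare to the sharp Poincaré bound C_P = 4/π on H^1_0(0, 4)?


||u||_L² / ||u'||_L² = 4/(5*π) < C_P = 4/π.

u(x) = -1·sin(5*π/4·x), so u'(x) = -5*π*cos(5*π*x/4)/4.
Writing u(x) = A·sin(kπx/L) with A = -1 and k = 5, use ∫_0^L sin²(kπx/L) dx = L/2 and ∫_0^L cos²(kπx/L) dx = L/2.
u² = 1·sin²(5*π/4·x) and (u')² = 25*π^2/16·cos²(5*π/4·x), and each of sin², cos² integrates to L/2 = 2 over (0, 4).
∫_0^4 u² dx = 2, so ||u||_L² = sqrt(2).
∫_0^4 (u')² dx = 25*π^2/8, so ||u'||_L² = 5*sqrt(2)*π/4.
Ratio ||u||_L² / ||u'||_L² = 4/(5*π).
Sharp Poincaré constant on H^1_0(0, 4) is C_P = L/π = 4/π, achieved by sin(π/4·x).
This is the k = 5 harmonic; the ratio L/(kπ) is strictly less than C_P = L/π, consistent with the sharp inequality ||u||_L² ≤ C_P ||u'||_L².


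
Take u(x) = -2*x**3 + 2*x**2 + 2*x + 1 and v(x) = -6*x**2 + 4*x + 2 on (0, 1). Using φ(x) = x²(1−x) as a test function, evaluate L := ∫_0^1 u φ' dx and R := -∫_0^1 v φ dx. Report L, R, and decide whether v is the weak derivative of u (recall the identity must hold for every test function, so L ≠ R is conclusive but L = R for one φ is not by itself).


LHS = -1/6, RHS = -1/6. Yes, v = u' weakly.

u(x) = -2*x**3 + 2*x**2 + 2*x + 1, classical derivative u'(x) = -6*x**2 + 4*x + 2.
φ(x) = x²(1−x), so φ'(x) = x*(2 - 3*x).
Note φ(0) = φ(1) = 0, so the boundary term u·φ vanishes.
LHS = ∫_0^1 u(x) φ'(x) dx = ∫_0^1 (6*x^5 - 10*x^4 - 2*x^3 + x^2 + 2*x) dx. Term by term:
  ∫_0^1 6*x^5 dx = 1;  ∫_0^1 -10*x^4 dx = -2;  ∫_0^1 -2*x^3 dx = -1/2;
  ∫_0^1 x^2 dx = 1/3;  ∫_0^1 2*x dx = 1.
Sum: 1 − 2 − 1/2 + 1/3 + 1 = -1/6.
So LHS = -1/6.
∫_0^1 v(x) φ(x) dx = ∫_0^1 (6*x^5 - 10*x^4 + 2*x^3 + 2*x^2) dx. Term by term:
  ∫_0^1 6*x^5 dx = 1;  ∫_0^1 -10*x^4 dx = -2;  ∫_0^1 2*x^3 dx = 1/2;
  ∫_0^1 2*x^2 dx = 2/3.
Sum: 1 − 2 + 1/2 + 2/3 = 1/6.
So RHS = -∫_0^1 v(x) φ(x) dx = -1/6.
LHS = RHS, so the identity holds for this test φ.
Moreover u is smooth here and v(x) = u'(x) = -6*x**2 + 4*x + 2 pointwise, so the identity holds for every test function. Hence v is the weak derivative of u.


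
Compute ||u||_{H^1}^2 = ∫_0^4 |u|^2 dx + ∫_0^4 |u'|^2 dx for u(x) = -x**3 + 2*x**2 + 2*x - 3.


||u||_{H^1}^2 = 28412/35

The H^1 norm (squared) on an interval (0, L) is
  ||u||_{H^1}^2 = ∫_0^L u(x)^2 dx + ∫_0^L u'(x)^2 dx.
Compute u'(x) = -3*x**2 + 4*x + 2.
Then u(x)^2 = x**6 - 4*x**5 + 14*x**3 - 8*x**2 - 12*x + 9 and u'(x)^2 = 9*x**4 - 24*x**3 + 4*x**2 + 16*x + 4.
Integrate each monomial from 0 to 4 using ∫_0^4 c·x^n dx = c·4^(n+1)/(n+1):
  ∫_0^4 u(x)^2 dx = ∫_0^4 (x^6 - 4*x^5 + 14*x^3 - 8*x^2 - 12*x + 9) dx. Term by term:
    ∫_0^4 x^6 dx = 16384/7;  ∫_0^4 -4*x^5 dx = -8192/3;  ∫_0^4 14*x^3 dx = 896;
    ∫_0^4 -8*x^2 dx = -512/3;  ∫_0^4 -12*x dx = -96;  ∫_0^4 9 dx = 36.
  Sum: 16384/7 − 8192/3 + 896 − 512/3 − 96 + 36 = 5780/21.
  ∫_0^4 u'(x)^2 dx = ∫_0^4 (9*x^4 - 24*x^3 + 4*x^2 + 16*x + 4) dx. Term by term:
    ∫_0^4 9*x^4 dx = 9216/5;  ∫_0^4 -24*x^3 dx = -1536;  ∫_0^4 4*x^2 dx = 256/3;
    ∫_0^4 16*x dx = 128;  ∫_0^4 4 dx = 16.
  Sum: 9216/5 − 1536 + 256/3 + 128 + 16 = 8048/15.
Adding: ||u||_{H^1}^2 = 5780/21 + 8048/15 = 28412/35.


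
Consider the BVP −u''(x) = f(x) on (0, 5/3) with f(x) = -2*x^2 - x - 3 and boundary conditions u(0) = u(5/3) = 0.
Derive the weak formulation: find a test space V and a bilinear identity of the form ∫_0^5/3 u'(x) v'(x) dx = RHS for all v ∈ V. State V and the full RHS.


V = H^1_0(0, 5/3) (so v(0) = v(5/3) = 0); weak form: ∫_0^5/3 u'v' dx = ∫_0^5/3 (-2*x^2 - x - 3) v dx for all v ∈ V.

Multiply both sides by a test function v and integrate from 0 to 5/3:
  ∫_0^5/3 −u''(x) v(x) dx = ∫_0^5/3 f(x) v(x) dx.
Integrate the LHS by parts once:
  ∫_0^5/3 −u'' v dx = −[u'(x) v(x)]_0^5/3 + ∫_0^5/3 u'(x) v'(x) dx.
Thus ∫_0^5/3 u'(x) v'(x) dx = ∫_0^5/3 f(x) v(x) dx + [u'(x) v(x)]_0^5/3.
Choose V so that boundary terms are either known or forced to vanish.
u is Dirichlet: u(0) = u(5/3) = 0. Let V = H^1_0(0, 5/3); then v(0) = v(5/3) = 0, and [u' v]_0^5/3 = 0.
Weak formulation: find u (satisfying any essential BC) such that ∫_0^5/3 u'(x) v'(x) dx = ∫_0^5/3 f v dx for all v ∈ V.
Substituting f(x) = -2*x^2 - x - 3, the right-hand side is ∫_0^5/3 (-2*x^2 - x - 3) v dx.


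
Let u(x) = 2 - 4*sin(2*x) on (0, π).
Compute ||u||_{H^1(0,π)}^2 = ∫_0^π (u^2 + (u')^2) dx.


||u||_{H^1(0,π)}^2 = 44*π

u'(x) = -8*cos(2*x).
Expand u² and (u')² and integrate term by term on (0, π), using: for integers n ≥ 1, ∫_0^π sin²(nx) dx = ∫_0^π cos²(nx) dx = π/2; for n ≠ n', ∫_0^π sin(nx)sin(n'x) dx = ∫_0^π cos(nx)cos(n'x) dx = 0; and by product-to-sum, ∫_0^π sin(nx)cos(n'x) dx = ½∫_0^π [sin((n+n')x) + sin((n−n')x)] dx, which is 0 when n+n' is even and 2n/(n²−n'²) when n+n' is odd (it need not vanish on (0, π)). For the constant mode: ∫_0^π 1 dx = π, ∫_0^π cos(nx) dx = 0, ∫_0^π sin(nx) dx = (1−(−1)^n)/n.
  u² squared terms: (2)²·∫1 dx = 4·π = 4*π;  (-4)²·∫sin(2x)² dx = 16·π/2 = 8*π.
  u² cross terms: 2·(2)·(-4)·∫1·sin(2x) dx = -16·(0) = 0.
  So ∫_0^π u² dx = 4*π + 8*π + 0 = 12*π.
  (u')² squared terms: (-8)²·∫cos(2x)² dx = 64·π/2 = 32*π.
  So ∫_0^π (u')² dx = 32*π.
||u||_{H^1}^2 = (12*π) + (32*π) = 44*π.


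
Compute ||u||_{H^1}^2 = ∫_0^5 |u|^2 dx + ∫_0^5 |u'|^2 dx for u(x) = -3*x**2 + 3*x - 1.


||u||_{H^1}^2 = 8925/2

The H^1 norm (squared) on an interval (0, L) is
  ||u||_{H^1}^2 = ∫_0^L u(x)^2 dx + ∫_0^L u'(x)^2 dx.
Compute u'(x) = 3 - 6*x.
Then u(x)^2 = 9*x**4 - 18*x**3 + 15*x**2 - 6*x + 1 and u'(x)^2 = 36*x**2 - 36*x + 9.
Integrate each monomial from 0 to 5 using ∫_0^5 c·x^n dx = c·5^(n+1)/(n+1):
  ∫_0^5 u(x)^2 dx = ∫_0^5 (9*x^4 - 18*x^3 + 15*x^2 - 6*x + 1) dx. Term by term:
    ∫_0^5 9*x^4 dx = 5625;  ∫_0^5 -18*x^3 dx = -5625/2;  ∫_0^5 15*x^2 dx = 625;
    ∫_0^5 -6*x dx = -75;  ∫_0^5 1 dx = 5.
  Sum: 5625 − 5625/2 + 625 − 75 + 5 = 6735/2.
  ∫_0^5 u'(x)^2 dx = ∫_0^5 (36*x^2 - 36*x + 9) dx. Term by term:
    ∫_0^5 36*x^2 dx = 1500;  ∫_0^5 -36*x dx = -450;  ∫_0^5 9 dx = 45.
  Sum: 1500 − 450 + 45 = 1095.
Adding: ||u||_{H^1}^2 = 6735/2 + 1095 = 8925/2.


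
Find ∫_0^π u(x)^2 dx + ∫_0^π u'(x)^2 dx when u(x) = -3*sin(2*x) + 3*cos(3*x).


||u||_{H^1(0,π)}^2 = 144 + 135*π/2

u'(x) = -9*sin(3*x) - 6*cos(2*x).
Expand u² and (u')² and integrate term by term on (0, π), using: for integers n ≥ 1, ∫_0^π sin²(nx) dx = ∫_0^π cos²(nx) dx = π/2; for n ≠ n', ∫_0^π sin(nx)sin(n'x) dx = ∫_0^π cos(nx)cos(n'x) dx = 0; and by product-to-sum, ∫_0^π sin(nx)cos(n'x) dx = ½∫_0^π [sin((n+n')x) + sin((n−n')x)] dx, which is 0 when n+n' is even and 2n/(n²−n'²) when n+n' is odd (it need not vanish on (0, π)).
  u² squared terms: (-3)²·∫sin(2x)² dx = 9·π/2 = 9*π/2;  (3)²·∫cos(3x)² dx = 9·π/2 = 9*π/2.
  u² cross terms: 2·(-3)·(3)·∫sin(2x)·cos(3x) dx = -18·(-4/5) = 72/5.
  So ∫_0^π u² dx = 9*π/2 + 9*π/2 + 72/5 = 72/5 + 9*π.
  (u')² squared terms: (-9)²·∫sin(3x)² dx = 81·π/2 = 81*π/2;  (-6)²·∫cos(2x)² dx = 36·π/2 = 18*π.
  (u')² cross terms: 2·(-9)·(-6)·∫sin(3x)·cos(2x) dx = 108·(6/5) = 648/5.
  So ∫_0^π (u')² dx = 81*π/2 + 18*π + 648/5 = 648/5 + 117*π/2.
||u||_{H^1}^2 = (72/5 + 9*π) + (648/5 + 117*π/2) = 144 + 135*π/2.


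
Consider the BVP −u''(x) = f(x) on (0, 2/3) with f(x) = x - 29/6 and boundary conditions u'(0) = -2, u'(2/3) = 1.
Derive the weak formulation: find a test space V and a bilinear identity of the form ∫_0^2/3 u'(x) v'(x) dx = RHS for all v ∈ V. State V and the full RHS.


V = H^1(0, 2/3) (v unrestricted at boundary; u is determined up to an additive constant); weak form: ∫_0^2/3 u'v' dx = ∫_0^2/3 (x - 29/6) v dx + v(2/3) + 2·v(0) for all v ∈ V.

Multiply both sides by a test function v and integrate from 0 to 2/3:
  ∫_0^2/3 −u''(x) v(x) dx = ∫_0^2/3 f(x) v(x) dx.
Integrate the LHS by parts once:
  ∫_0^2/3 −u'' v dx = −[u'(x) v(x)]_0^2/3 + ∫_0^2/3 u'(x) v'(x) dx.
Thus ∫_0^2/3 u'(x) v'(x) dx = ∫_0^2/3 f(x) v(x) dx + [u'(x) v(x)]_0^2/3.
Choose V so that boundary terms are either known or forced to vanish.
u has inhomogeneous Neumann u'(0) = -2, u'(2/3) = 1. [u' v]_0^2/3 = (1)·v(2/3) − (-2)·v(0) = v(2/3) + 2·v(0). Take V = H^1(0, 2/3); boundary term becomes part of RHS.
Weak formulation: find u (satisfying any essential BC) such that ∫_0^2/3 u'(x) v'(x) dx = ∫_0^2/3 f v dx + v(2/3) + 2·v(0) for all v ∈ V (Neumann data are natural BCs: they enter the RHS as boundary terms).
Substituting f(x) = x - 29/6, the right-hand side is ∫_0^2/3 (x - 29/6) v dx + v(2/3) + 2·v(0).
Compatibility check (pure Neumann): taking v ≡ 1 ∈ V gives 0 = ∫_0^2/3 f dx + (1) − (-2), i.e. ∫_0^2/3 f dx must equal u'(0) − u'(2/3) = -3. Indeed ∫_0^2/3 (x - 29/6) dx = -3, so the data are compatible. The solution is then unique only up to an additive constant (fix it e.g. by requiring ∫_0^2/3 u dx = 0).


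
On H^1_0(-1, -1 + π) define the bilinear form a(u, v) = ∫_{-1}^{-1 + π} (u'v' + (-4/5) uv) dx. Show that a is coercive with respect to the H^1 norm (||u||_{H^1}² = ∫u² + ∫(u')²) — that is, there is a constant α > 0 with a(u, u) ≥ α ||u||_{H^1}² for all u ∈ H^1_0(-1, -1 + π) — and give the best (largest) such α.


α = 1/10

Coercivity of a(·,·) on H^1_0(-1, -1 + π) means a(u, u) ≥ α ||u||_{H^1}² for every u ∈ H^1_0.
The interval has length L = π, and Poincaré/coercivity depend only on L. Here a(u, u) = ∫(u')² + (-4/5)·∫u².
Here c = -4/5 < 0 with |c| < (π/L)² = 1, so coercivity still holds. The condition a(u,u) ≥ α||u||_{H^1}² reads (1−α)∫(u')² ≥ (α−c)∫u². Any admissible α is ≤ 1 (rapidly oscillating u have ∫u²/∫(u')² → 0), and α = 1 would force 0 ≥ (1−c)∫u², impossible since c < 1; so 1−α > 0. By the sharp Poincaré inequality on H^1_0 of an interval of length L, ∫(u')² ≥ (π/L)²∫u² with equality for the first sine mode sin(π(x−x₀)/L) (x₀ the left endpoint), so the inequality holds for all u iff (1−α)(π/L)² ≥ α − c, i.e. α ≤ ((π/L)² + c)/((π/L)² + 1) = (1 + c(L/π)²)/(1 + (L/π)²). (Direct route, valid since c ≤ 0: Poincaré gives c∫u² ≥ c(L/π)²∫(u')², so a(u,u) ≥ (1 + c(L/π)²)∫(u')², while ||u||_{H^1}² ≤ (1 + (L/π)²)∫(u')²; dividing yields the same α.) With (π/L)² = 1 and c = -4/5, the largest admissible constant is α = ((π/L)² + c)/((π/L)² + 1).
Simplifying, α = 1/10.


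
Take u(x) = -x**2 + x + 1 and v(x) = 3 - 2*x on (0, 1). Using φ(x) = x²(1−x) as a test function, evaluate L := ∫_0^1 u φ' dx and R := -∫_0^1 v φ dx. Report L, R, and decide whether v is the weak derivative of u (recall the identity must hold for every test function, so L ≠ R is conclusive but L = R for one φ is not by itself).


LHS = 1/60, RHS = -3/20. No, v is not the weak derivative of u.

u(x) = -x**2 + x + 1, classical derivative u'(x) = 1 - 2*x.
φ(x) = x²(1−x), so φ'(x) = x*(2 - 3*x).
Note φ(0) = φ(1) = 0, so the boundary term u·φ vanishes.
LHS = ∫_0^1 u(x) φ'(x) dx = ∫_0^1 (3*x^4 - 5*x^3 - x^2 + 2*x) dx. Term by term:
  ∫_0^1 3*x^4 dx = 3/5;  ∫_0^1 -5*x^3 dx = -5/4;  ∫_0^1 -x^2 dx = -1/3;
  ∫_0^1 2*x dx = 1.
Sum: 3/5 − 5/4 − 1/3 + 1 = 1/60.
So LHS = 1/60.
∫_0^1 v(x) φ(x) dx = ∫_0^1 (2*x^4 - 5*x^3 + 3*x^2) dx. Term by term:
  ∫_0^1 2*x^4 dx = 2/5;  ∫_0^1 -5*x^3 dx = -5/4;  ∫_0^1 3*x^2 dx = 1.
Sum: 2/5 − 5/4 + 1 = 3/20.
So RHS = -∫_0^1 v(x) φ(x) dx = -3/20.
LHS − RHS = 1/6 ≠ 0, so the identity fails.
(For a valid weak derivative the identity must hold for EVERY test function, in particular this one. The failure shows v is NOT the weak derivative of u.)
Correct weak derivative would be u'(x) = 1 - 2*x.


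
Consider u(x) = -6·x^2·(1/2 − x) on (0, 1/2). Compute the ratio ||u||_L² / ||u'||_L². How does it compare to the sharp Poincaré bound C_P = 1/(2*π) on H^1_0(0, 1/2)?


||u||_L² / ||u'||_L² = sqrt(14)/28 < C_P = 1/(2*π).

u(x) = -6·x^2·(1/2 − x), so u'(x) = 6*x*(3*x - 1).
u(x) = -6·x^2·(1/2 − x) vanishes at x = 0 and x = 1/2, so u ∈ H^1_0(0, 1/2). Differentiate via the product rule and integrate the resulting polynomials term by term.
  ∫_0^1/2 u² dx = ∫_0^1/2 (36*x^6 - 36*x^5 + 9*x^4) dx. Term by term:
    ∫_0^1/2 36*x^6 dx = 9/224;  ∫_0^1/2 -36*x^5 dx = -3/32;  ∫_0^1/2 9*x^4 dx = 9/160.
  Sum: 9/224 − 3/32 + 9/160 = 3/1120.
  ∫_0^1/2 (u')² dx = ∫_0^1/2 (324*x^4 - 216*x^3 + 36*x^2) dx. Term by term:
    ∫_0^1/2 324*x^4 dx = 81/40;  ∫_0^1/2 -216*x^3 dx = -27/8;  ∫_0^1/2 36*x^2 dx = 3/2.
  Sum: 81/40 − 27/8 + 3/2 = 3/20.
∫_0^1/2 u² dx = 3/1120, so ||u||_L² = sqrt(210)/280.
∫_0^1/2 (u')² dx = 3/20, so ||u'||_L² = sqrt(15)/10.
Ratio ||u||_L² / ||u'||_L² = sqrt(14)/28.
Sharp Poincaré constant on H^1_0(0, 1/2) is C_P = L/π = 1/(2*π), achieved by sin(2*π·x).
A polynomial bump cannot attain the sharp Poincaré constant (only the first sine eigenfunction does), so the ratio is strictly less than C_P, consistent with ||u||_L² ≤ C_P ||u'||_L².


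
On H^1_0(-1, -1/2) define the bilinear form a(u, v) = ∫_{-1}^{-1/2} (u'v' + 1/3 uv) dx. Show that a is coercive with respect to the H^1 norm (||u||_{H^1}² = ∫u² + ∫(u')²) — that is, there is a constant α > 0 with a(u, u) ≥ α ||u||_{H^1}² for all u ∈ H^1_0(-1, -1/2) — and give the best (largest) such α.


α = (1 + 12*π^2)/(3*(1 + 4*π^2))

Coercivity of a(·,·) on H^1_0(-1, -1/2) means a(u, u) ≥ α ||u||_{H^1}² for every u ∈ H^1_0.
The interval has length L = 1/2, and Poincaré/coercivity depend only on L. Here a(u, u) = ∫(u')² + (1/3)·∫u².
Here 0 < c = 1/3 < 1. The condition a(u,u) ≥ α||u||_{H^1}² reads (1−α)∫(u')² ≥ (α−c)∫u². Any admissible α is ≤ 1 (rapidly oscillating u have ∫u²/∫(u')² → 0), and α = 1 would force 0 ≥ (1−c)∫u², impossible since c < 1; so 1−α > 0. By the sharp Poincaré inequality on H^1_0 of an interval of length L, ∫(u')² ≥ (π/L)²∫u² with equality for the first sine mode sin(π(x−x₀)/L) (x₀ the left endpoint), so the inequality holds for all u iff (1−α)(π/L)² ≥ α − c, i.e. α ≤ ((π/L)² + c)/((π/L)² + 1) = (1 + c(L/π)²)/(1 + (L/π)²). With (π/L)² = 4*π^2 and c = 1/3, the largest admissible constant is α = ((π/L)² + c)/((π/L)² + 1).
Simplifying, α = (1 + 12*π^2)/(3*(1 + 4*π^2)).


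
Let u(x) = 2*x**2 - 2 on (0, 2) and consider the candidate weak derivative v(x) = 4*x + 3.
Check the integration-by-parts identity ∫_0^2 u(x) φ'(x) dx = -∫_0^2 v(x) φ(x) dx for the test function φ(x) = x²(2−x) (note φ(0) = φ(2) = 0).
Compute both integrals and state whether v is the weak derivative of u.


LHS = -32/5, RHS = -52/5. No, v is not the weak derivative of u.

u(x) = 2*x**2 - 2, classical derivative u'(x) = 4*x.
φ(x) = x²(2−x), so φ'(x) = x*(4 - 3*x).
Note φ(0) = φ(2) = 0, so the boundary term u·φ vanishes.
LHS = ∫_0^2 u(x) φ'(x) dx = ∫_0^2 (-6*x^4 + 8*x^3 + 6*x^2 - 8*x) dx. Term by term:
  ∫_0^2 -6*x^4 dx = -192/5;  ∫_0^2 8*x^3 dx = 32;  ∫_0^2 6*x^2 dx = 16;
  ∫_0^2 -8*x dx = -16.
Sum: -192/5 + 32 + 16 − 16 = -32/5.
So LHS = -32/5.
∫_0^2 v(x) φ(x) dx = ∫_0^2 (-4*x^4 + 5*x^3 + 6*x^2) dx. Term by term:
  ∫_0^2 -4*x^4 dx = -128/5;  ∫_0^2 5*x^3 dx = 20;  ∫_0^2 6*x^2 dx = 16.
Sum: -128/5 + 20 + 16 = 52/5.
So RHS = -∫_0^2 v(x) φ(x) dx = -52/5.
LHS − RHS = 4 ≠ 0, so the identity fails.
(For a valid weak derivative the identity must hold for EVERY test function, in particular this one. The failure shows v is NOT the weak derivative of u.)
Correct weak derivative would be u'(x) = 4*x.


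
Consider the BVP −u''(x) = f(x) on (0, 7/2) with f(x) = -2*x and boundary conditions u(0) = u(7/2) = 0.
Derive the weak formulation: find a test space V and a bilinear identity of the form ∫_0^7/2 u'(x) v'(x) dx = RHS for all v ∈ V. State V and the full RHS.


V = H^1_0(0, 7/2) (so v(0) = v(7/2) = 0); weak form: ∫_0^7/2 u'v' dx = ∫_0^7/2 (-2*x) v dx for all v ∈ V.

Multiply both sides by a test function v and integrate from 0 to 7/2:
  ∫_0^7/2 −u''(x) v(x) dx = ∫_0^7/2 f(x) v(x) dx.
Integrate the LHS by parts once:
  ∫_0^7/2 −u'' v dx = −[u'(x) v(x)]_0^7/2 + ∫_0^7/2 u'(x) v'(x) dx.
Thus ∫_0^7/2 u'(x) v'(x) dx = ∫_0^7/2 f(x) v(x) dx + [u'(x) v(x)]_0^7/2.
Choose V so that boundary terms are either known or forced to vanish.
u is Dirichlet: u(0) = u(7/2) = 0. Let V = H^1_0(0, 7/2); then v(0) = v(7/2) = 0, and [u' v]_0^7/2 = 0.
Weak formulation: find u (satisfying any essential BC) such that ∫_0^7/2 u'(x) v'(x) dx = ∫_0^7/2 f v dx for all v ∈ V.
Substituting f(x) = -2*x, the right-hand side is ∫_0^7/2 (-2*x) v dx.


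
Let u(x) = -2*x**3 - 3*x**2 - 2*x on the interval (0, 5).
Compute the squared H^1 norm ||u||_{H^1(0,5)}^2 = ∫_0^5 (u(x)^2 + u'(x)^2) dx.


||u||_{H^1}^2 = 2627720/21

The H^1 norm (squared) on an interval (0, L) is
  ||u||_{H^1}^2 = ∫_0^L u(x)^2 dx + ∫_0^L u'(x)^2 dx.
Compute u'(x) = -6*x**2 - 6*x - 2.
Then u(x)^2 = 4*x**6 + 12*x**5 + 17*x**4 + 12*x**3 + 4*x**2 and u'(x)^2 = 36*x**4 + 72*x**3 + 60*x**2 + 24*x + 4.
Integrate each monomial from 0 to 5 using ∫_0^5 c·x^n dx = c·5^(n+1)/(n+1):
  ∫_0^5 u(x)^2 dx = ∫_0^5 (4*x^6 + 12*x^5 + 17*x^4 + 12*x^3 + 4*x^2) dx. Term by term:
    ∫_0^5 4*x^6 dx = 312500/7;  ∫_0^5 12*x^5 dx = 31250;  ∫_0^5 17*x^4 dx = 10625;
    ∫_0^5 12*x^3 dx = 1875;  ∫_0^5 4*x^2 dx = 500/3.
  Sum: 312500/7 + 31250 + 10625 + 1875 + 500/3 = 1859750/21.
  ∫_0^5 u'(x)^2 dx = ∫_0^5 (36*x^4 + 72*x^3 + 60*x^2 + 24*x + 4) dx. Term by term:
    ∫_0^5 36*x^4 dx = 22500;  ∫_0^5 72*x^3 dx = 11250;  ∫_0^5 60*x^2 dx = 2500;
    ∫_0^5 24*x dx = 300;  ∫_0^5 4 dx = 20.
  Sum: 22500 + 11250 + 2500 + 300 + 20 = 36570.
Adding: ||u||_{H^1}^2 = 1859750/21 + 36570 = 2627720/21.


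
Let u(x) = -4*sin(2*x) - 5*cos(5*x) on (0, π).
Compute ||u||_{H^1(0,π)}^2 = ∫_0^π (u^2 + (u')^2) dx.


||u||_{H^1(0,π)}^2 = -4160/21 + 365*π

u'(x) = 25*sin(5*x) - 8*cos(2*x).
Expand u² and (u')² and integrate term by term on (0, π), using: for integers n ≥ 1, ∫_0^π sin²(nx) dx = ∫_0^π cos²(nx) dx = π/2; for n ≠ n', ∫_0^π sin(nx)sin(n'x) dx = ∫_0^π cos(nx)cos(n'x) dx = 0; and by product-to-sum, ∫_0^π sin(nx)cos(n'x) dx = ½∫_0^π [sin((n+n')x) + sin((n−n')x)] dx, which is 0 when n+n' is even and 2n/(n²−n'²) when n+n' is odd (it need not vanish on (0, π)).
  u² squared terms: (-5)²·∫cos(5x)² dx = 25·π/2 = 25*π/2;  (-4)²·∫sin(2x)² dx = 16·π/2 = 8*π.
  u² cross terms: 2·(-5)·(-4)·∫cos(5x)·sin(2x) dx = 40·(-4/21) = -160/21.
  So ∫_0^π u² dx = 25*π/2 + 8*π − 160/21 = -160/21 + 41*π/2.
  (u')² squared terms: (-8)²·∫cos(2x)² dx = 64·π/2 = 32*π;  (25)²·∫sin(5x)² dx = 625·π/2 = 625*π/2.
  (u')² cross terms: 2·(-8)·(25)·∫cos(2x)·sin(5x) dx = -400·(10/21) = -4000/21.
  So ∫_0^π (u')² dx = 32*π + 625*π/2 − 4000/21 = -4000/21 + 689*π/2.
||u||_{H^1}^2 = (-160/21 + 41*π/2) + (-4000/21 + 689*π/2) = -4160/21 + 365*π.


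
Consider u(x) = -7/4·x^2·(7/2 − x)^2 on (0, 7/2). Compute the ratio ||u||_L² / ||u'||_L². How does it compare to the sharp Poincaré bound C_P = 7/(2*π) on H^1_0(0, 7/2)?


||u||_L² / ||u'||_L² = 7*sqrt(3)/12 < C_P = 7/(2*π).

u(x) = -7/4·x^2·(7/2 − x)^2, so u'(x) = 7*x*(-8*x^2 + 42*x - 49)/8.
u(x) = -7/4·x^2·(7/2 − x)^2 vanishes at x = 0 and x = 7/2, so u ∈ H^1_0(0, 7/2). Differentiate via the product rule and integrate the resulting polynomials term by term.
  ∫_0^7/2 u² dx = ∫_0^7/2 (49*x^8/16 - 343*x^7/8 + 7203*x^6/32 - 16807*x^5/32 + 117649*x^4/256) dx. Term by term:
    ∫_0^7/2 49*x^8/16 dx = 1977326743/73728;  ∫_0^7/2 -343*x^7/8 dx = -1977326743/16384;  ∫_0^7/2 7203*x^6/32 dx = 847425747/4096;
    ∫_0^7/2 -16807*x^5/32 dx = -1977326743/12288;  ∫_0^7/2 117649*x^4/256 dx = 1977326743/40960.
  Sum: 1977326743/73728 − 1977326743/16384 + 847425747/4096 − 1977326743/12288 + 1977326743/40960 = 282475249/737280.
  ∫_0^7/2 (u')² dx = ∫_0^7/2 (49*x^6 - 1029*x^5/2 + 31213*x^4/16 - 50421*x^3/16 + 117649*x^2/64) dx. Term by term:
    ∫_0^7/2 49*x^6 dx = 5764801/128;  ∫_0^7/2 -1029*x^5/2 dx = -40353607/256;  ∫_0^7/2 31213*x^4/16 dx = 524596891/2560;
    ∫_0^7/2 -50421*x^3/16 dx = -121060821/1024;  ∫_0^7/2 117649*x^2/64 dx = 40353607/1536.
  Sum: 5764801/128 − 40353607/256 + 524596891/2560 − 121060821/1024 + 40353607/1536 = 5764801/15360.
∫_0^7/2 u² dx = 282475249/737280, so ||u||_L² = 16807*sqrt(5)/1920.
∫_0^7/2 (u')² dx = 5764801/15360, so ||u'||_L² = 2401*sqrt(15)/480.
Ratio ||u||_L² / ||u'||_L² = 7*sqrt(3)/12.
Sharp Poincaré constant on H^1_0(0, 7/2) is C_P = L/π = 7/(2*π), achieved by sin(2*π/7·x).
A polynomial bump cannot attain the sharp Poincaré constant (only the first sine eigenfunction does), so the ratio is strictly less than C_P, consistent with ||u||_L² ≤ C_P ||u'||_L².


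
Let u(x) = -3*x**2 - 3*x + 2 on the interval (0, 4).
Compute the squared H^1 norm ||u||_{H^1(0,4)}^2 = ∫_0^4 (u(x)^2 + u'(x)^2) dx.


||u||_{H^1}^2 = 19716/5

The H^1 norm (squared) on an interval (0, L) is
  ||u||_{H^1}^2 = ∫_0^L u(x)^2 dx + ∫_0^L u'(x)^2 dx.
Compute u'(x) = -6*x - 3.
Then u(x)^2 = 9*x**4 + 18*x**3 - 3*x**2 - 12*x + 4 and u'(x)^2 = 36*x**2 + 36*x + 9.
Integrate each monomial from 0 to 4 using ∫_0^4 c·x^n dx = c·4^(n+1)/(n+1):
  ∫_0^4 u(x)^2 dx = ∫_0^4 (9*x^4 + 18*x^3 - 3*x^2 - 12*x + 4) dx. Term by term:
    ∫_0^4 9*x^4 dx = 9216/5;  ∫_0^4 18*x^3 dx = 1152;  ∫_0^4 -3*x^2 dx = -64;
    ∫_0^4 -12*x dx = -96;  ∫_0^4 4 dx = 16.
  Sum: 9216/5 + 1152 − 64 − 96 + 16 = 14256/5.
  ∫_0^4 u'(x)^2 dx = ∫_0^4 (36*x^2 + 36*x + 9) dx. Term by term:
    ∫_0^4 36*x^2 dx = 768;  ∫_0^4 36*x dx = 288;  ∫_0^4 9 dx = 36.
  Sum: 768 + 288 + 36 = 1092.
Adding: ||u||_{H^1}^2 = 14256/5 + 1092 = 19716/5.


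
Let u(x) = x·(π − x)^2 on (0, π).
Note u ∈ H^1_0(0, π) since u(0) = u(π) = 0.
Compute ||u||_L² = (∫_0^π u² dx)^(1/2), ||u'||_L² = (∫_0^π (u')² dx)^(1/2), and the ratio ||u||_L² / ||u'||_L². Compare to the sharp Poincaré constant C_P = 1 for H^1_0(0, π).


||u||_L² / ||u'||_L² = sqrt(14)*π/14 < C_P = 1.

u(x) = x·(π − x)^2, so u'(x) = (x - π)*(3*x - π).
u(x) = x·(π − x)^2 vanishes at x = 0 and x = π, so u ∈ H^1_0(0, π). Differentiate via the product rule and integrate the resulting polynomials term by term.
  ∫_0^π u² dx = ∫_0^π (x^6 - 4*π*x^5 + 6*π^2*x^4 - 4*π^3*x^3 + π^4*x^2) dx. Term by term:
    ∫_0^π x^6 dx = π^7/7;  ∫_0^π -4*π*x^5 dx = -2*π^7/3;  ∫_0^π 6*π^2*x^4 dx = 6*π^7/5;
    ∫_0^π -4*π^3*x^3 dx = -π^7;  ∫_0^π π^4*x^2 dx = π^7/3.
  Sum: π^7/7 − 2*π^7/3 + 6*π^7/5 − π^7 + π^7/3 = π^7/105.
  ∫_0^π (u')² dx = ∫_0^π (9*x^4 - 24*π*x^3 + 22*π^2*x^2 - 8*π^3*x + π^4) dx. Term by term:
    ∫_0^π 9*x^4 dx = 9*π^5/5;  ∫_0^π -24*π*x^3 dx = -6*π^5;  ∫_0^π 22*π^2*x^2 dx = 22*π^5/3;
    ∫_0^π -8*π^3*x dx = -4*π^5;  ∫_0^π π^4 dx = π^5.
  Sum: 9*π^5/5 − 6*π^5 + 22*π^5/3 − 4*π^5 + π^5 = 2*π^5/15.
∫_0^π u² dx = π^7/105, so ||u||_L² = sqrt(105)*π^(7/2)/105.
∫_0^π (u')² dx = 2*π^5/15, so ||u'||_L² = sqrt(30)*π^(5/2)/15.
Ratio ||u||_L² / ||u'||_L² = sqrt(14)*π/14.
Sharp Poincaré constant on H^1_0(0, π) is C_P = L/π = 1, achieved by sin(x).
A polynomial bump cannot attain the sharp Poincaré constant (only the first sine eigenfunction does), so the ratio is strictly less than C_P, consistent with ||u||_L² ≤ C_P ||u'||_L².


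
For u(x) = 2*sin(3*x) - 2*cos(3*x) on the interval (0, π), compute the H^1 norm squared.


||u||_{H^1(0,π)}^2 = 40*π

u'(x) = 6*sin(3*x) + 6*cos(3*x).
Expand u² and (u')² and integrate term by term on (0, π), using: for integers n ≥ 1, ∫_0^π sin²(nx) dx = ∫_0^π cos²(nx) dx = π/2; for n ≠ n', ∫_0^π sin(nx)sin(n'x) dx = ∫_0^π cos(nx)cos(n'x) dx = 0; and by product-to-sum, ∫_0^π sin(nx)cos(n'x) dx = ½∫_0^π [sin((n+n')x) + sin((n−n')x)] dx, which is 0 when n+n' is even and 2n/(n²−n'²) when n+n' is odd (it need not vanish on (0, π)).
  u² squared terms: (-2)²·∫cos(3x)² dx = 4·π/2 = 2*π;  (2)²·∫sin(3x)² dx = 4·π/2 = 2*π.
  u² cross terms: 2·(-2)·(2)·∫cos(3x)·sin(3x) dx = -8·(0) = 0.
  So ∫_0^π u² dx = 2*π + 2*π + 0 = 4*π.
  (u')² squared terms: (6)²·∫cos(3x)² dx = 36·π/2 = 18*π;  (6)²·∫sin(3x)² dx = 36·π/2 = 18*π.
  (u')² cross terms: 2·(6)·(6)·∫cos(3x)·sin(3x) dx = 72·(0) = 0.
  So ∫_0^π (u')² dx = 18*π + 18*π + 0 = 36*π.
||u||_{H^1}^2 = (4*π) + (36*π) = 40*π.
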